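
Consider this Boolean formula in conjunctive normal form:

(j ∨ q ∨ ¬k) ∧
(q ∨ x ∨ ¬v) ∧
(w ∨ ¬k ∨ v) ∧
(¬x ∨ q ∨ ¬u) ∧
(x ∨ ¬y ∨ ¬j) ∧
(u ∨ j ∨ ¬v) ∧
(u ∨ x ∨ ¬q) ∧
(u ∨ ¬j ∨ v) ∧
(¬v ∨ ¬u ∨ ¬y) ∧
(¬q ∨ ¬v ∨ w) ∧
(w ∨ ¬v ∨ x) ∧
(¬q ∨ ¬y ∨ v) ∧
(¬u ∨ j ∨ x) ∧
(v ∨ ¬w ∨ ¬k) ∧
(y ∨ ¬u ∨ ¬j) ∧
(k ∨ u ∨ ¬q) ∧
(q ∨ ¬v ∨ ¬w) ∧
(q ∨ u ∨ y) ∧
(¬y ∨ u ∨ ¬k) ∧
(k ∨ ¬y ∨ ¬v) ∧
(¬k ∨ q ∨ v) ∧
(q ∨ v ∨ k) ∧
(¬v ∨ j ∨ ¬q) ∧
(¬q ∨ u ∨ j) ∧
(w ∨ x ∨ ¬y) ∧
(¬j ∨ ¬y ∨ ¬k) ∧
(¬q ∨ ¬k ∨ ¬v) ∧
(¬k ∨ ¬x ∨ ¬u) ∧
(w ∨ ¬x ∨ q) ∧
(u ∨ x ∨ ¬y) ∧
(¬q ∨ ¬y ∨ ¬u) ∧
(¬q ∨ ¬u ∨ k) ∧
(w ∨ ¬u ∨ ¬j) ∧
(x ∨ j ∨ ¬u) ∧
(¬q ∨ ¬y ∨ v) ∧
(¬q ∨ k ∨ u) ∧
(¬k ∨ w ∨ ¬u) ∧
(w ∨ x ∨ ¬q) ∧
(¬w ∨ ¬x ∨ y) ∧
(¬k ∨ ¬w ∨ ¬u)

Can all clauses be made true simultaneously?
No

No, the formula is not satisfiable.

No assignment of truth values to the variables can make all 40 clauses true simultaneously.

The formula is UNSAT (unsatisfiable).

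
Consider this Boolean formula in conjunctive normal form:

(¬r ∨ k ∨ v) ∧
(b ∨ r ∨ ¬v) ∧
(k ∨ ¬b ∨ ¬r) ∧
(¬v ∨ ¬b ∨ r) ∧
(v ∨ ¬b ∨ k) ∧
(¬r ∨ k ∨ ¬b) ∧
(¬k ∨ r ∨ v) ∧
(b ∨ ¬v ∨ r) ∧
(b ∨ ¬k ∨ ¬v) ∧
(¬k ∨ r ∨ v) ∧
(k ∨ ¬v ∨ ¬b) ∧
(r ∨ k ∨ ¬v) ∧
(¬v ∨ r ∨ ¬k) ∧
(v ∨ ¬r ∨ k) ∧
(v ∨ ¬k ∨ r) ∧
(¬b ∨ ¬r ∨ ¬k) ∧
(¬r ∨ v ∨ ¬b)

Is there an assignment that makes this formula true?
Yes

Yes, the formula is satisfiable.

One satisfying assignment is: r=False, v=False, b=False, k=False

Verification: With this assignment, all 17 clauses evaluate to true.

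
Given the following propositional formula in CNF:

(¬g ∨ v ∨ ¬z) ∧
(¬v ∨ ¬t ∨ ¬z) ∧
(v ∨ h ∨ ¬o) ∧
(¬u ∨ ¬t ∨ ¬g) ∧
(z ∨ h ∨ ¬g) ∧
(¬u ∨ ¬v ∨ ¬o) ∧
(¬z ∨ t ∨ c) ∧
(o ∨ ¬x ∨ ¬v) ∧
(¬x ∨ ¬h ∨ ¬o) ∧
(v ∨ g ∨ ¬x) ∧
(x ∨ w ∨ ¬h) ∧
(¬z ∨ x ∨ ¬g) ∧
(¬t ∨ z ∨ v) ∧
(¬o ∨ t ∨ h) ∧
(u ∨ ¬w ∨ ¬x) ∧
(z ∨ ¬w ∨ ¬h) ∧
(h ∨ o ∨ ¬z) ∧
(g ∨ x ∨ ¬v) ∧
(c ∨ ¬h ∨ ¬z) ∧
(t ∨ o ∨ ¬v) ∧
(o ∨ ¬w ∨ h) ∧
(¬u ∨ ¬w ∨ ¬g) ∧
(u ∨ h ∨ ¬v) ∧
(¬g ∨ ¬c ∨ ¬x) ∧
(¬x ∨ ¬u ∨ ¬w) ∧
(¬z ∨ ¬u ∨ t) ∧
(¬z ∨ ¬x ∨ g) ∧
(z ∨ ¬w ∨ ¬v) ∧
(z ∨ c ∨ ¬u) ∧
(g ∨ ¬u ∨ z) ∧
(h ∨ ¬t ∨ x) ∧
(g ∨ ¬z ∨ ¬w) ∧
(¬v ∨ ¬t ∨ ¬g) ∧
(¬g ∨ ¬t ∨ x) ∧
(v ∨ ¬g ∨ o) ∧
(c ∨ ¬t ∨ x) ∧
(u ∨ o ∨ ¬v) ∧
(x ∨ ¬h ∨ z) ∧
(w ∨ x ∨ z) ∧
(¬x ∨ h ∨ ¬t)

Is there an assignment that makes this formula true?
No

No, the formula is not satisfiable.

No assignment of truth values to the variables can make all 40 clauses true simultaneously.

The formula is UNSAT (unsatisfiable).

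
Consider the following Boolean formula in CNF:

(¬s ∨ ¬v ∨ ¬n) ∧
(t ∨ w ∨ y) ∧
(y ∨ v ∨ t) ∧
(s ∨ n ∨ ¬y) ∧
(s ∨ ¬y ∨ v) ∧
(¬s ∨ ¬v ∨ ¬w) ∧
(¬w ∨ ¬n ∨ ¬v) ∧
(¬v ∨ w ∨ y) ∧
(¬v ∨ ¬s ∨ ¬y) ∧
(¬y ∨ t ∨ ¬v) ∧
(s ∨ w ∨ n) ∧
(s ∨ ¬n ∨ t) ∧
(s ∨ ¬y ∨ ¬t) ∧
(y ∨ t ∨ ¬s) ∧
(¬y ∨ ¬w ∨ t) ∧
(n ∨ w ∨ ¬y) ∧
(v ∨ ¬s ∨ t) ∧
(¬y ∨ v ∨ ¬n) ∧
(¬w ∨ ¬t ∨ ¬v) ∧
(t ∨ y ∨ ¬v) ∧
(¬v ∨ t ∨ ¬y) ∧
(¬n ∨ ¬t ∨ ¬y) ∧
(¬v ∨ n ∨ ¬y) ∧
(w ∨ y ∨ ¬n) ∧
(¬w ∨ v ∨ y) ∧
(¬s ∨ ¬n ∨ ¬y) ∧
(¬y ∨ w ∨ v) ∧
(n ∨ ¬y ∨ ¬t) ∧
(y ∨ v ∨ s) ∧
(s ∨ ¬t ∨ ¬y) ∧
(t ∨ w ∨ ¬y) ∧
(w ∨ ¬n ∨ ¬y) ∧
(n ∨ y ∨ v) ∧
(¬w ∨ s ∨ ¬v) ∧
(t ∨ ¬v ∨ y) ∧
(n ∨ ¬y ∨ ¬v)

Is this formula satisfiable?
No

No, the formula is not satisfiable.

No assignment of truth values to the variables can make all 36 clauses true simultaneously.

The formula is UNSAT (unsatisfiable).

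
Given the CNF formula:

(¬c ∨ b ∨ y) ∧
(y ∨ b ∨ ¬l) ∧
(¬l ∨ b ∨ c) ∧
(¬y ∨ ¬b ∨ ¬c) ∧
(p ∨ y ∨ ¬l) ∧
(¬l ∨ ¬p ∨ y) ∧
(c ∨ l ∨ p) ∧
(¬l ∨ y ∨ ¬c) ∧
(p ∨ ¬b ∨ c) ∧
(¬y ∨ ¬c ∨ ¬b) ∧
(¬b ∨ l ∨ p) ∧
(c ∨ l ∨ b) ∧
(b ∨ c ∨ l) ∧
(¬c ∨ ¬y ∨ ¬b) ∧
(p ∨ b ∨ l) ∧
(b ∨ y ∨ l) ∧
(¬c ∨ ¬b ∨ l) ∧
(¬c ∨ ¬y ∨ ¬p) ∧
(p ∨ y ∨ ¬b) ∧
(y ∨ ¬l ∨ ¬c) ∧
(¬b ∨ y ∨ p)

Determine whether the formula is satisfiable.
Yes

Yes, the formula is satisfiable.

One satisfying assignment is: y=False, c=False, b=True, l=False, p=True

Verification: With this assignment, all 21 clauses evaluate to true.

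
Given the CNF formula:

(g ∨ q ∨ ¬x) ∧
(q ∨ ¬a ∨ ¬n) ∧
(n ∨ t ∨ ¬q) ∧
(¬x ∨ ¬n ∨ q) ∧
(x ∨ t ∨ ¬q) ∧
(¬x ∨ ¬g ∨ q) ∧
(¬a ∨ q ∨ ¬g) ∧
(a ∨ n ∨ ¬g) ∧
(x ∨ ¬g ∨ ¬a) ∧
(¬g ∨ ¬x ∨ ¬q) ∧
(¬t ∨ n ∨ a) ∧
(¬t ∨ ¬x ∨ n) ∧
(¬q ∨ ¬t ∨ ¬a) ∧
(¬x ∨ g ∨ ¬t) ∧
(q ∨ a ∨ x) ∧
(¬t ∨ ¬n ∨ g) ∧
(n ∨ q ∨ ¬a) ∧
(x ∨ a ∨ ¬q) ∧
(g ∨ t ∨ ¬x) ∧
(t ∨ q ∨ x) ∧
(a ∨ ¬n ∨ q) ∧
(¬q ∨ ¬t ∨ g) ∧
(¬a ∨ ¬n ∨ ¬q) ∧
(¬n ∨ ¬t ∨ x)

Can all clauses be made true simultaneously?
No

No, the formula is not satisfiable.

No assignment of truth values to the variables can make all 24 clauses true simultaneously.

The formula is UNSAT (unsatisfiable).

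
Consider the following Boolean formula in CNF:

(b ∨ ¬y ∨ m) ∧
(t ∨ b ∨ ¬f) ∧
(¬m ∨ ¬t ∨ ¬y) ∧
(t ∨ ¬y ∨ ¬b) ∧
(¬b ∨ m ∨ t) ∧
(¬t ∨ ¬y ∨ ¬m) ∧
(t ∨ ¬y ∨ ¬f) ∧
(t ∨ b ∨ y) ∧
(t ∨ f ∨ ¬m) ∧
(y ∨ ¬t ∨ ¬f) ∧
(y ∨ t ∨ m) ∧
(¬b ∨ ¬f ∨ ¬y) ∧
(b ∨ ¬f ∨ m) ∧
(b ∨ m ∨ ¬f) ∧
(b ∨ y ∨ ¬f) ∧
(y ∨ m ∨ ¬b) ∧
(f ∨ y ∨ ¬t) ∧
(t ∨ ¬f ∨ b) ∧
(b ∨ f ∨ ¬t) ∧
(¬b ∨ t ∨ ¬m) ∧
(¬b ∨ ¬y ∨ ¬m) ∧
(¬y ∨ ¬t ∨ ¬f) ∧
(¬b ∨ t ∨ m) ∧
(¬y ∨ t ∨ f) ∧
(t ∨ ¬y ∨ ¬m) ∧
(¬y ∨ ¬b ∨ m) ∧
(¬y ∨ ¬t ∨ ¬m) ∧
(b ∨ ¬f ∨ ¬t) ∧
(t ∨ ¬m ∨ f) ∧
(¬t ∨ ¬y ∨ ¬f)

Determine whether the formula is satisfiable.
No

No, the formula is not satisfiable.

No assignment of truth values to the variables can make all 30 clauses true simultaneously.

The formula is UNSAT (unsatisfiable).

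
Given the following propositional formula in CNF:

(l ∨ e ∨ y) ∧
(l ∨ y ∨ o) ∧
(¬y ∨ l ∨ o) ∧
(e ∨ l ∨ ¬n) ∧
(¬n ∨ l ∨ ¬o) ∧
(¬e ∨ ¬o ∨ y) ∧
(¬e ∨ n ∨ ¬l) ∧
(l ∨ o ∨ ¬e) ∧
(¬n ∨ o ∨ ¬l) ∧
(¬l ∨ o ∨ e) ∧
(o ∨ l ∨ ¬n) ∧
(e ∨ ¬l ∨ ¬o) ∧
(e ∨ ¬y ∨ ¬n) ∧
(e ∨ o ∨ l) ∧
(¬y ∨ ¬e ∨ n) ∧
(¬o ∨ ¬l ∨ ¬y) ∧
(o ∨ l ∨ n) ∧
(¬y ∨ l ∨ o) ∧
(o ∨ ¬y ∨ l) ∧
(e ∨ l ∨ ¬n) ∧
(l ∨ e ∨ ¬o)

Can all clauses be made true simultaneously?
No

No, the formula is not satisfiable.

No assignment of truth values to the variables can make all 21 clauses true simultaneously.

The formula is UNSAT (unsatisfiable).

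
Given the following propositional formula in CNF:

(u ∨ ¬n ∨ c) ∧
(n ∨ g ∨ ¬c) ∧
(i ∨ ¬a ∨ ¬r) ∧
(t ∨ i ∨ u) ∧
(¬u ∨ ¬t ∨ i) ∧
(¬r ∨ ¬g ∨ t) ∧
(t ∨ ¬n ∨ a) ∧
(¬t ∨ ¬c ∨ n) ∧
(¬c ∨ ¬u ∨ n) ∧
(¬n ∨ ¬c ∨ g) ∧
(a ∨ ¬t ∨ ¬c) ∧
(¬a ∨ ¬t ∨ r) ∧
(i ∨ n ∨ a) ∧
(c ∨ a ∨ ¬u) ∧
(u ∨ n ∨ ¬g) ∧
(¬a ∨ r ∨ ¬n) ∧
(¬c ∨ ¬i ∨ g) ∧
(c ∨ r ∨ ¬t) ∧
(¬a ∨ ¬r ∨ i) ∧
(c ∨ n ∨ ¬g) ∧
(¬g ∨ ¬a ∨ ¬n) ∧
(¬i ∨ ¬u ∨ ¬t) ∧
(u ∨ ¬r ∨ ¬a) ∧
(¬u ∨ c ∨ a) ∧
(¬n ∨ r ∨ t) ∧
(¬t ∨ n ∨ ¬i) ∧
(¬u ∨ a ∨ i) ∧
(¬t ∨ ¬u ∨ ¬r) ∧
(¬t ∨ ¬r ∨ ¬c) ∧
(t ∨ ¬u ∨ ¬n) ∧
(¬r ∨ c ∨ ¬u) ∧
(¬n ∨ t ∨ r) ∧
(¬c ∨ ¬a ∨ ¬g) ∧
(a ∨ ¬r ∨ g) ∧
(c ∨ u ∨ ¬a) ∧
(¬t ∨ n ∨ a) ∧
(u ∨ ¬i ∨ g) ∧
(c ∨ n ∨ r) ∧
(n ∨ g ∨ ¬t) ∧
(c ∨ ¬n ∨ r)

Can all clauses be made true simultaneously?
No

No, the formula is not satisfiable.

No assignment of truth values to the variables can make all 40 clauses true simultaneously.

The formula is UNSAT (unsatisfiable).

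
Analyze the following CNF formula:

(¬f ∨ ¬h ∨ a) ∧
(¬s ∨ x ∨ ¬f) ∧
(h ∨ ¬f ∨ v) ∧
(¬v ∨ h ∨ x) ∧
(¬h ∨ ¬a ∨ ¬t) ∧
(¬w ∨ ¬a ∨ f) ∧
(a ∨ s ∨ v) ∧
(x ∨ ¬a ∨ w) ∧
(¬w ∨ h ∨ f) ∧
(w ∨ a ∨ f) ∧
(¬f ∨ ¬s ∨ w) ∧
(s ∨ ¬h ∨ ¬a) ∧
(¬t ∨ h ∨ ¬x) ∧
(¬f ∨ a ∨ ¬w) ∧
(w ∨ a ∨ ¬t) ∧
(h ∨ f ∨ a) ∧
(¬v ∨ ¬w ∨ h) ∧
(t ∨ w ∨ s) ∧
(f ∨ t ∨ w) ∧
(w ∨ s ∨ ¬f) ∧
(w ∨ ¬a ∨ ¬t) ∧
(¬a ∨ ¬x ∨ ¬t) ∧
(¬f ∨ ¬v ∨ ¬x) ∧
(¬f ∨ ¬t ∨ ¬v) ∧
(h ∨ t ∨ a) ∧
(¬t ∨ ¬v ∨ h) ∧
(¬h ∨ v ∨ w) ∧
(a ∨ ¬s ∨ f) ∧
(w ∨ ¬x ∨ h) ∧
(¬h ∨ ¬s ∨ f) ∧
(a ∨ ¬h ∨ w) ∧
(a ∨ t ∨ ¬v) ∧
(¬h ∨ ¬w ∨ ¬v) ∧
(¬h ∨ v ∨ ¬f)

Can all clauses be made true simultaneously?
No

No, the formula is not satisfiable.

No assignment of truth values to the variables can make all 34 clauses true simultaneously.

The formula is UNSAT (unsatisfiable).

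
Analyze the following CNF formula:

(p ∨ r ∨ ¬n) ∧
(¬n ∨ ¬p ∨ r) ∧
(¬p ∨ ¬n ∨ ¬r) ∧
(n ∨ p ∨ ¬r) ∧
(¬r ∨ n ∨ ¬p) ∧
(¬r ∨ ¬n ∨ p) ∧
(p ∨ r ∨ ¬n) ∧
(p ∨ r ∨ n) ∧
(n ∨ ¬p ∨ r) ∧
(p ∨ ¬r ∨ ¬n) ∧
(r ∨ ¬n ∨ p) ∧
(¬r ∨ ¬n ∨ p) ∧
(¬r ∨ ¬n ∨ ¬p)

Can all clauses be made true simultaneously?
No

No, the formula is not satisfiable.

No assignment of truth values to the variables can make all 13 clauses true simultaneously.

The formula is UNSAT (unsatisfiable).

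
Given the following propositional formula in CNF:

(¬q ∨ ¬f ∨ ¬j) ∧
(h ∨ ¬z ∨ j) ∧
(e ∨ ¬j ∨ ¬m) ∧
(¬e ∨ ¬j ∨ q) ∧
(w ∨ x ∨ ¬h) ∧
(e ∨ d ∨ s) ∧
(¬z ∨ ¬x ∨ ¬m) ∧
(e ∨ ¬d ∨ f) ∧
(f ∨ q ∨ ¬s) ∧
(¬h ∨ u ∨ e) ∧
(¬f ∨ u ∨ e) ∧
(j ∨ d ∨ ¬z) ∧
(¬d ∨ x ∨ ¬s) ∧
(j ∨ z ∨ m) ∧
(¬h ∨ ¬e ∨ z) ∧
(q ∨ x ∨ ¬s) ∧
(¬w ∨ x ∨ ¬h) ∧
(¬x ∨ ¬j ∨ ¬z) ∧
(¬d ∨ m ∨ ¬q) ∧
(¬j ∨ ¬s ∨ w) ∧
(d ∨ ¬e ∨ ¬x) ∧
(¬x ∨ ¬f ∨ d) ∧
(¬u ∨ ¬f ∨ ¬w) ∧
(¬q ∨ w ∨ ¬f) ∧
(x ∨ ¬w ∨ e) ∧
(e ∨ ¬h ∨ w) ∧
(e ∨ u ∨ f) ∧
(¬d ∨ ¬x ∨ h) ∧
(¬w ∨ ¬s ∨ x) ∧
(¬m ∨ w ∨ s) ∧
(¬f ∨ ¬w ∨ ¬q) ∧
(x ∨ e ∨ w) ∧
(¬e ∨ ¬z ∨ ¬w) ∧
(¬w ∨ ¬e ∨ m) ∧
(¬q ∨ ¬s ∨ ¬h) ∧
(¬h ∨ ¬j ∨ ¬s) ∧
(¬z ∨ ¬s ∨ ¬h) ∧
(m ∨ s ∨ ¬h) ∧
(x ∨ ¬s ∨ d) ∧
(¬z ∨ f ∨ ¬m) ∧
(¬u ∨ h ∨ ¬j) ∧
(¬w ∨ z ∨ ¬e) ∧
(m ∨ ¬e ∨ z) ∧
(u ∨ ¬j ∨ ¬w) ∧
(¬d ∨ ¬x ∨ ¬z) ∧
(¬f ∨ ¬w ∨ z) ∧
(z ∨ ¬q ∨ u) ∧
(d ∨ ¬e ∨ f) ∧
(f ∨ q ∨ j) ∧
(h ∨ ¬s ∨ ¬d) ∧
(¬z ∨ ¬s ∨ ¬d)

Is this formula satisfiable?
Yes

Yes, the formula is satisfiable.

One satisfying assignment is: e=False, u=True, h=False, q=True, w=True, z=False, j=False, d=False, m=True, f=False, s=True, x=True

Verification: With this assignment, all 51 clauses evaluate to true.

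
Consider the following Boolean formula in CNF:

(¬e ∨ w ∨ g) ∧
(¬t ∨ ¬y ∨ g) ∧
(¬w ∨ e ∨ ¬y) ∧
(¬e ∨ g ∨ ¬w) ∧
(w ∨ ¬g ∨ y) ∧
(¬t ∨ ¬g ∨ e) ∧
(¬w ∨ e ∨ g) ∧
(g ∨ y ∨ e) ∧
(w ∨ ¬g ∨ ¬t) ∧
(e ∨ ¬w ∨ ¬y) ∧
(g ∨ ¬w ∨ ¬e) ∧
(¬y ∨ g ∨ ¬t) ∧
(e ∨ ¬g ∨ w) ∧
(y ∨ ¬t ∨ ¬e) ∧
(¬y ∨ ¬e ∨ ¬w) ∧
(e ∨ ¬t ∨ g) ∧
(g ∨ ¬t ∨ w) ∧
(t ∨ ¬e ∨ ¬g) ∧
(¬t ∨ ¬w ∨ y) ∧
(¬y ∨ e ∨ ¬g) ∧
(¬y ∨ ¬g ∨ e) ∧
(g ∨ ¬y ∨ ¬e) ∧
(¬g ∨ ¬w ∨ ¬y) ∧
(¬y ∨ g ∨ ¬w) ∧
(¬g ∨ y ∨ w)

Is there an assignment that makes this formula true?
Yes

Yes, the formula is satisfiable.

One satisfying assignment is: w=False, t=False, g=False, y=True, e=False

Verification: With this assignment, all 25 clauses evaluate to true.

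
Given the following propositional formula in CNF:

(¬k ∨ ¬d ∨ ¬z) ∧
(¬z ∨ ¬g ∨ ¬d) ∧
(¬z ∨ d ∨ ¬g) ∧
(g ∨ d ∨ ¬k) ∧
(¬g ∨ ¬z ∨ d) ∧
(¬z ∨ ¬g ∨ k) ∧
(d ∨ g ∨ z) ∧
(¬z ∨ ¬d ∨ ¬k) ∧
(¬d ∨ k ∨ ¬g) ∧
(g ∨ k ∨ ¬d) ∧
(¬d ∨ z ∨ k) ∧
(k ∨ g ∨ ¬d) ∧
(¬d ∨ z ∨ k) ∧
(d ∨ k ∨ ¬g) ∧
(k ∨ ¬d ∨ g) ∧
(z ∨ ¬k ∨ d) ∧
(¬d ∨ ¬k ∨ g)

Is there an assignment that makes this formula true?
Yes

Yes, the formula is satisfiable.

One satisfying assignment is: d=False, z=True, g=False, k=False

Verification: With this assignment, all 17 clauses evaluate to true.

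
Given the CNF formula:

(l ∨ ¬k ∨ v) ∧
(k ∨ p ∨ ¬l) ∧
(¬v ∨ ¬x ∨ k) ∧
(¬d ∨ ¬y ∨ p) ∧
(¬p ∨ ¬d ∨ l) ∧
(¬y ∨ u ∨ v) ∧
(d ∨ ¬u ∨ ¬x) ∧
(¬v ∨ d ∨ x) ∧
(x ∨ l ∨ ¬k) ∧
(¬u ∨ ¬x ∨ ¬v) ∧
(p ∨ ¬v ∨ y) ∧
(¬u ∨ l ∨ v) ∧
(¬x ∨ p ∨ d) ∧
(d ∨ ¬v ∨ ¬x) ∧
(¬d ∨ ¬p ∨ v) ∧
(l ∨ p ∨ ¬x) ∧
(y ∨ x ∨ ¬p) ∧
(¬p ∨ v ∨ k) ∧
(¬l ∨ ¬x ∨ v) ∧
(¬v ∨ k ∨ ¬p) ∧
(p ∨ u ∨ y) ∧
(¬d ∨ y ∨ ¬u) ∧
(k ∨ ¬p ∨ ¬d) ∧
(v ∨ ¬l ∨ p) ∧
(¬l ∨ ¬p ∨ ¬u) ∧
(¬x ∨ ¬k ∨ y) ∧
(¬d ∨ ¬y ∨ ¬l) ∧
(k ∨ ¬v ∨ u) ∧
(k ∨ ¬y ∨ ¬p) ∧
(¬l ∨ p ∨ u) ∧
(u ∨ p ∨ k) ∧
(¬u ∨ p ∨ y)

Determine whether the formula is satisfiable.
No

No, the formula is not satisfiable.

No assignment of truth values to the variables can make all 32 clauses true simultaneously.

The formula is UNSAT (unsatisfiable).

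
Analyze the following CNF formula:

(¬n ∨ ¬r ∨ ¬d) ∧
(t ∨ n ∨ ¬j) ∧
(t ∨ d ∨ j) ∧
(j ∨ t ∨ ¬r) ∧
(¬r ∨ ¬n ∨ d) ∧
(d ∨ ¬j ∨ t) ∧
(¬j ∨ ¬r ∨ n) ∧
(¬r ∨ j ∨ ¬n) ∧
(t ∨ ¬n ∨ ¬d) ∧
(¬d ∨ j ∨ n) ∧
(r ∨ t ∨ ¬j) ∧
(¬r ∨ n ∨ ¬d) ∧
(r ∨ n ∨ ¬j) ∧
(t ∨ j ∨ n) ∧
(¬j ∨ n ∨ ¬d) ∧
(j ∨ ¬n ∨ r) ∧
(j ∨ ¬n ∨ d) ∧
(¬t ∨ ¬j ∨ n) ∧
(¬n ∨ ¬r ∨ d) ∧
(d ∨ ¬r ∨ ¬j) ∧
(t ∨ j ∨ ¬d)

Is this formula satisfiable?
Yes

Yes, the formula is satisfiable.

One satisfying assignment is: d=False, r=False, j=False, n=False, t=True

Verification: With this assignment, all 21 clauses evaluate to true.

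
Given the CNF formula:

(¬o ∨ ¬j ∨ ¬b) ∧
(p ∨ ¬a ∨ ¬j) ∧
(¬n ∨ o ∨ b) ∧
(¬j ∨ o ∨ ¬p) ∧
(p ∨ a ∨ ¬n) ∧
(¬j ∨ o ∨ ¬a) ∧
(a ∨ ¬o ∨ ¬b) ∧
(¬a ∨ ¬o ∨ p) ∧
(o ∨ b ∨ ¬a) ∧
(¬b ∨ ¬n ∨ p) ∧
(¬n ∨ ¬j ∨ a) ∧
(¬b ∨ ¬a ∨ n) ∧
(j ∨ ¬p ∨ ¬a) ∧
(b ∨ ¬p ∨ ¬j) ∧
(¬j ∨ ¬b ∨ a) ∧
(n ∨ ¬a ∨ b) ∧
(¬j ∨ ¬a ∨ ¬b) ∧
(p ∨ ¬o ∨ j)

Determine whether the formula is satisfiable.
Yes

Yes, the formula is satisfiable.

One satisfying assignment is: p=False, a=False, b=False, n=False, j=False, o=False

Verification: With this assignment, all 18 clauses evaluate to true.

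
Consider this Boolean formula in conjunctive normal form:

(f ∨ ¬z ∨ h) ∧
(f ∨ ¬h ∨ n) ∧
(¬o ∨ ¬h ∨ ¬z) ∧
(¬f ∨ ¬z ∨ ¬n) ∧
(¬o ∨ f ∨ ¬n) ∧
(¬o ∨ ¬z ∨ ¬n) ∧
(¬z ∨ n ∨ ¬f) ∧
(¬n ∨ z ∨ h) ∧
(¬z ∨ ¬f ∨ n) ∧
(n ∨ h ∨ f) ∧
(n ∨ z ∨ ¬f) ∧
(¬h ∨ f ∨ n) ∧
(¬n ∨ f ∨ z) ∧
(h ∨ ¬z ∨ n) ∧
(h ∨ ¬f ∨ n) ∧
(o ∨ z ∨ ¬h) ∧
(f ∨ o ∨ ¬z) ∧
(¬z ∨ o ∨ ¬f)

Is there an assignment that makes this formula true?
Yes

Yes, the formula is satisfiable.

One satisfying assignment is: z=False, o=True, h=True, f=True, n=True

Verification: With this assignment, all 18 clauses evaluate to true.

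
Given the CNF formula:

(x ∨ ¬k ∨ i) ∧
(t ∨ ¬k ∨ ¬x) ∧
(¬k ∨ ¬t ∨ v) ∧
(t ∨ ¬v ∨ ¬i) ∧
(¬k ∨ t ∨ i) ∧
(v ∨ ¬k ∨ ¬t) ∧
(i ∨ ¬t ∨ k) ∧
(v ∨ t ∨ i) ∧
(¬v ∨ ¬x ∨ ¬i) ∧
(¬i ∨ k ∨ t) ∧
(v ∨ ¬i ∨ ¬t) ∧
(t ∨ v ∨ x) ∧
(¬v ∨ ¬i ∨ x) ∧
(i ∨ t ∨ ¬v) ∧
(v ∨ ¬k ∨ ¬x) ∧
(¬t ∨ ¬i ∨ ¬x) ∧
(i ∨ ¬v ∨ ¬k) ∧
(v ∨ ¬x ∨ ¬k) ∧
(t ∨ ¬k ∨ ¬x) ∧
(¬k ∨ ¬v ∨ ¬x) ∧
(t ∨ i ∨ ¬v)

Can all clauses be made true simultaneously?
No

No, the formula is not satisfiable.

No assignment of truth values to the variables can make all 21 clauses true simultaneously.

The formula is UNSAT (unsatisfiable).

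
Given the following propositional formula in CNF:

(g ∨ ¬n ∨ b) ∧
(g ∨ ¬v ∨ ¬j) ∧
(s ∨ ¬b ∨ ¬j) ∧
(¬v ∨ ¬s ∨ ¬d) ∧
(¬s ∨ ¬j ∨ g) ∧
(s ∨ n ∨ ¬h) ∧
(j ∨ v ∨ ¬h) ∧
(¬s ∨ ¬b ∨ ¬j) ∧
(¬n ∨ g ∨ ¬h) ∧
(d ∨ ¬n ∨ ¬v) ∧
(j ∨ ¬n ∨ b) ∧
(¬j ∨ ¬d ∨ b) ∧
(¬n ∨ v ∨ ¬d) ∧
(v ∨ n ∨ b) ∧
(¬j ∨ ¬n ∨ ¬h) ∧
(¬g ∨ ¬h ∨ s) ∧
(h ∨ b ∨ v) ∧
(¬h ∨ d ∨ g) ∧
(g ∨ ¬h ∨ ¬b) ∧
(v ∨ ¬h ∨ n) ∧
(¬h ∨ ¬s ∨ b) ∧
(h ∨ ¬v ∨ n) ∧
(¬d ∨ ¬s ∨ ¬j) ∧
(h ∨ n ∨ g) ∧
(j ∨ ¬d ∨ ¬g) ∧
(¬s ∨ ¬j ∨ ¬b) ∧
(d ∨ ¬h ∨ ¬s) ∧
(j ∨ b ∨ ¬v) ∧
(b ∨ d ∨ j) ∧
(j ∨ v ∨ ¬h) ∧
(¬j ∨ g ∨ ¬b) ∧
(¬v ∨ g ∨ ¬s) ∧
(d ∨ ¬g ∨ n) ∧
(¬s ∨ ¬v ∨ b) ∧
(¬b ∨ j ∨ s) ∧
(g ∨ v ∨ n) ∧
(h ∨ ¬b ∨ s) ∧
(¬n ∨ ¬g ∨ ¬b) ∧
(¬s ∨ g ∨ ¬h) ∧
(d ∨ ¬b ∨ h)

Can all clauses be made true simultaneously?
No

No, the formula is not satisfiable.

No assignment of truth values to the variables can make all 40 clauses true simultaneously.

The formula is UNSAT (unsatisfiable).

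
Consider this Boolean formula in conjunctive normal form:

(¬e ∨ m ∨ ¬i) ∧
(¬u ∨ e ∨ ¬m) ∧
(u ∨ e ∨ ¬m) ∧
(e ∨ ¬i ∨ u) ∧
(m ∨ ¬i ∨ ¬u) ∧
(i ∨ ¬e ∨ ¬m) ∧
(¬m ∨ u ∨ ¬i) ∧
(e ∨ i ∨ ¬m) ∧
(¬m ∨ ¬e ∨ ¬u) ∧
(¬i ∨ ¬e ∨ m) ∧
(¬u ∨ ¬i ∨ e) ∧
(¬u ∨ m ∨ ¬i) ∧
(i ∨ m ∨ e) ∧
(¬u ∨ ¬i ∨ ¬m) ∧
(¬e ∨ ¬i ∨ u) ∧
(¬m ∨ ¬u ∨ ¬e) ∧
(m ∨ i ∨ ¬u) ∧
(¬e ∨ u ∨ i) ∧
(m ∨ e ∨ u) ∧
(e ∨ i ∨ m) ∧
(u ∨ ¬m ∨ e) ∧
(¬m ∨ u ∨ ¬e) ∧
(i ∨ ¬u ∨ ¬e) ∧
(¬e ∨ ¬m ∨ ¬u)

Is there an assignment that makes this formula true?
No

No, the formula is not satisfiable.

No assignment of truth values to the variables can make all 24 clauses true simultaneously.

The formula is UNSAT (unsatisfiable).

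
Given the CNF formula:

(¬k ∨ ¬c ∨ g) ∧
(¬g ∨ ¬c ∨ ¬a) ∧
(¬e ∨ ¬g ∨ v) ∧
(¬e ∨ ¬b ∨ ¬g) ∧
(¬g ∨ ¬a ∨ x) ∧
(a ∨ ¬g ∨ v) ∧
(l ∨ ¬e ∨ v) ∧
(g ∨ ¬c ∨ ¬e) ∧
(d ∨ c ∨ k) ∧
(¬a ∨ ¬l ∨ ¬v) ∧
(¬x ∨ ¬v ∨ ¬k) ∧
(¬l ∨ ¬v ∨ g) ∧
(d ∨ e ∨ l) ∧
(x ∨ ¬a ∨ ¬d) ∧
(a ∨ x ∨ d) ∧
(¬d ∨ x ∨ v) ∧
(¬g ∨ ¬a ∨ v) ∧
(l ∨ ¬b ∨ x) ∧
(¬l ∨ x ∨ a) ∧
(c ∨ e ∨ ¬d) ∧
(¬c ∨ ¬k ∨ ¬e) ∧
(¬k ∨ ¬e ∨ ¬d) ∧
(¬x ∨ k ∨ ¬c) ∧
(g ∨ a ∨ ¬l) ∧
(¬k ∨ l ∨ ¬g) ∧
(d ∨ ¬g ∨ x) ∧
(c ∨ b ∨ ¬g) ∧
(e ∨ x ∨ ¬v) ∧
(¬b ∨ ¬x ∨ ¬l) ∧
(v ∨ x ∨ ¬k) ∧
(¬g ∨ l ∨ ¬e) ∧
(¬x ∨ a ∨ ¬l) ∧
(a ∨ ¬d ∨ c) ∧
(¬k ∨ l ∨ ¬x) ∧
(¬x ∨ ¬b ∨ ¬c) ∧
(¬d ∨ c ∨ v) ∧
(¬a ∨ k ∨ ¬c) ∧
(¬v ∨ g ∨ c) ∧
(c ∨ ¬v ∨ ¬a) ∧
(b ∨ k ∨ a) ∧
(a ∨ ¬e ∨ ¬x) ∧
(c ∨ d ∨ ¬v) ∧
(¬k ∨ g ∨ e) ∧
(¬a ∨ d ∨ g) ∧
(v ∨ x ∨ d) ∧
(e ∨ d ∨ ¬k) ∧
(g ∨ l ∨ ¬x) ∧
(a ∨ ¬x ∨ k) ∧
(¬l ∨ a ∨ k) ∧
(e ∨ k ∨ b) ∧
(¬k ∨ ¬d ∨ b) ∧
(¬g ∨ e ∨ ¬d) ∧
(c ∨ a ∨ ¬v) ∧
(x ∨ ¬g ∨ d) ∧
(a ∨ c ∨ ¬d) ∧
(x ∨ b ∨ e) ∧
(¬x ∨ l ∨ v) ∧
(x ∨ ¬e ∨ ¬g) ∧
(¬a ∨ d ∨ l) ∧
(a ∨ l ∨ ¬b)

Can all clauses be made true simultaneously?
No

No, the formula is not satisfiable.

No assignment of truth values to the variables can make all 60 clauses true simultaneously.

The formula is UNSAT (unsatisfiable).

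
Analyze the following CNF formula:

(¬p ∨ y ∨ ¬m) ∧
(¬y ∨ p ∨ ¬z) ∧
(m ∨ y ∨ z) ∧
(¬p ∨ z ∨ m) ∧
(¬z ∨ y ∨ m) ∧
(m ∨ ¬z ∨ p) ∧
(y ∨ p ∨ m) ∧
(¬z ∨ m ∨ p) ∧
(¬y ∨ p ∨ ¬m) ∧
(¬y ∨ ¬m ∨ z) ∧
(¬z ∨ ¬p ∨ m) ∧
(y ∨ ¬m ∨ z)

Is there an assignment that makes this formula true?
Yes

Yes, the formula is satisfiable.

One satisfying assignment is: z=False, m=False, p=False, y=True

Verification: With this assignment, all 12 clauses evaluate to true.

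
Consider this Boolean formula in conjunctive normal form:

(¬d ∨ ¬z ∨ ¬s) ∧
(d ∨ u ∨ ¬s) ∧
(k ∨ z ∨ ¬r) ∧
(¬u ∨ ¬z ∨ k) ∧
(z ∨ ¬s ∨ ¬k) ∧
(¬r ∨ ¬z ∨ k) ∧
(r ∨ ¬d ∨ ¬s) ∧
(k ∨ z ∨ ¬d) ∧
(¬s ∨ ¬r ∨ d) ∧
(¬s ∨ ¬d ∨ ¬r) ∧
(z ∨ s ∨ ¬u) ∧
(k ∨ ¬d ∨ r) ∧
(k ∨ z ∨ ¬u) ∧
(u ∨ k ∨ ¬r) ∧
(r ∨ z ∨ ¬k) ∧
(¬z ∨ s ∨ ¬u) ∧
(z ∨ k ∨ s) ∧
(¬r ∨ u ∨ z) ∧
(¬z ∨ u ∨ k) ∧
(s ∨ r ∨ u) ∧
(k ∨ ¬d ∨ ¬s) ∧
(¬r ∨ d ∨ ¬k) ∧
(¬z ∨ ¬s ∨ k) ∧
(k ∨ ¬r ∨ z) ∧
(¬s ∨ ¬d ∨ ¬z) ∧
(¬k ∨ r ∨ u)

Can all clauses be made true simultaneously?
Yes

Yes, the formula is satisfiable.

One satisfying assignment is: s=True, z=True, k=True, r=False, d=False, u=True

Verification: With this assignment, all 26 clauses evaluate to true.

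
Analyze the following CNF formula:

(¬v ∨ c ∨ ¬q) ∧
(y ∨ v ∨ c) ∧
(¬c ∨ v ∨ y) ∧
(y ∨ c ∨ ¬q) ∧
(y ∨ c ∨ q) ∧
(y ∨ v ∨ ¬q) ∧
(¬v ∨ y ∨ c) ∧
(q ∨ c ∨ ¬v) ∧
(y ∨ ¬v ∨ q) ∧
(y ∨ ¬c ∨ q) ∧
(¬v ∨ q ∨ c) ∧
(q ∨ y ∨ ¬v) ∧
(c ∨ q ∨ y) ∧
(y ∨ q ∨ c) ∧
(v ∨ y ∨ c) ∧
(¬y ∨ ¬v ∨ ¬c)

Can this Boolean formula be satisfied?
Yes

Yes, the formula is satisfiable.

One satisfying assignment is: y=False, c=True, v=True, q=True

Verification: With this assignment, all 16 clauses evaluate to true.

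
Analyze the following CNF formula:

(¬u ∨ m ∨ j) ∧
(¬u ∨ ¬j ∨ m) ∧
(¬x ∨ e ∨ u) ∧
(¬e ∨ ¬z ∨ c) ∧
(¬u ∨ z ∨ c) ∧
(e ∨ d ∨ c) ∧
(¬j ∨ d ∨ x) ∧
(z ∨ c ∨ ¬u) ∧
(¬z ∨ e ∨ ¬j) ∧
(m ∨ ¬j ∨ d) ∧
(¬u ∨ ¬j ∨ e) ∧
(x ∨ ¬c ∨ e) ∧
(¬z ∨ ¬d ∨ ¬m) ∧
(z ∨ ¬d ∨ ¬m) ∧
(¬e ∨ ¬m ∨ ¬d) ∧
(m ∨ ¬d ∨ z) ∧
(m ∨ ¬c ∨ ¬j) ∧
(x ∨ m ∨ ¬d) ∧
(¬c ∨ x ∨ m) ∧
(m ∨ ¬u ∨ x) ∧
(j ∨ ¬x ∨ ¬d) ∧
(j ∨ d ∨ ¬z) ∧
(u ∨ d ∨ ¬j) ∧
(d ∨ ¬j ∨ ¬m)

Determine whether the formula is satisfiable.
Yes

Yes, the formula is satisfiable.

One satisfying assignment is: x=False, c=False, j=False, m=False, d=False, u=False, e=True, z=False

Verification: With this assignment, all 24 clauses evaluate to true.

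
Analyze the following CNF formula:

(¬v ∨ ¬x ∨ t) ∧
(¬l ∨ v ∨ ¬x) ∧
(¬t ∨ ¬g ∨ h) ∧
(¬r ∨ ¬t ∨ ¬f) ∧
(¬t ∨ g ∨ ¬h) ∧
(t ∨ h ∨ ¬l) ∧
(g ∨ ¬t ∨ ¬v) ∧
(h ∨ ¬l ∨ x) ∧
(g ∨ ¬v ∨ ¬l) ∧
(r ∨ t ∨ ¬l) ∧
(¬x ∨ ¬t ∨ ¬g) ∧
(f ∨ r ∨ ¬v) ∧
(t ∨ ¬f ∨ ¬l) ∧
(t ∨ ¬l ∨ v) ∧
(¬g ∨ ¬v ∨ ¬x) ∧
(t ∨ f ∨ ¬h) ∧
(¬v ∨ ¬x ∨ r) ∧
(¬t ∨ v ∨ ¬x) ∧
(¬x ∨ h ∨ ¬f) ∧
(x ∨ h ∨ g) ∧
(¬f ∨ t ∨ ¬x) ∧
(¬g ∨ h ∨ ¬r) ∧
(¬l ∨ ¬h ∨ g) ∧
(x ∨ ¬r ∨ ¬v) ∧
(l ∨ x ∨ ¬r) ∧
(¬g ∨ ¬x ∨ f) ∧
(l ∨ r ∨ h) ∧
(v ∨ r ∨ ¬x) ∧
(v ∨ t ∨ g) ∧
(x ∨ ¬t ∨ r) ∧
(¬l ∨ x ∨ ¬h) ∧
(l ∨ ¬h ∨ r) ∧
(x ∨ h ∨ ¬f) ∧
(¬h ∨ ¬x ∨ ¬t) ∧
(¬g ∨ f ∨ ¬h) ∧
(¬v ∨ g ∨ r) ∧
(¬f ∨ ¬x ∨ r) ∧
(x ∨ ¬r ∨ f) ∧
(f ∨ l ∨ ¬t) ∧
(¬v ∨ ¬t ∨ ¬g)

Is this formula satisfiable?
No

No, the formula is not satisfiable.

No assignment of truth values to the variables can make all 40 clauses true simultaneously.

The formula is UNSAT (unsatisfiable).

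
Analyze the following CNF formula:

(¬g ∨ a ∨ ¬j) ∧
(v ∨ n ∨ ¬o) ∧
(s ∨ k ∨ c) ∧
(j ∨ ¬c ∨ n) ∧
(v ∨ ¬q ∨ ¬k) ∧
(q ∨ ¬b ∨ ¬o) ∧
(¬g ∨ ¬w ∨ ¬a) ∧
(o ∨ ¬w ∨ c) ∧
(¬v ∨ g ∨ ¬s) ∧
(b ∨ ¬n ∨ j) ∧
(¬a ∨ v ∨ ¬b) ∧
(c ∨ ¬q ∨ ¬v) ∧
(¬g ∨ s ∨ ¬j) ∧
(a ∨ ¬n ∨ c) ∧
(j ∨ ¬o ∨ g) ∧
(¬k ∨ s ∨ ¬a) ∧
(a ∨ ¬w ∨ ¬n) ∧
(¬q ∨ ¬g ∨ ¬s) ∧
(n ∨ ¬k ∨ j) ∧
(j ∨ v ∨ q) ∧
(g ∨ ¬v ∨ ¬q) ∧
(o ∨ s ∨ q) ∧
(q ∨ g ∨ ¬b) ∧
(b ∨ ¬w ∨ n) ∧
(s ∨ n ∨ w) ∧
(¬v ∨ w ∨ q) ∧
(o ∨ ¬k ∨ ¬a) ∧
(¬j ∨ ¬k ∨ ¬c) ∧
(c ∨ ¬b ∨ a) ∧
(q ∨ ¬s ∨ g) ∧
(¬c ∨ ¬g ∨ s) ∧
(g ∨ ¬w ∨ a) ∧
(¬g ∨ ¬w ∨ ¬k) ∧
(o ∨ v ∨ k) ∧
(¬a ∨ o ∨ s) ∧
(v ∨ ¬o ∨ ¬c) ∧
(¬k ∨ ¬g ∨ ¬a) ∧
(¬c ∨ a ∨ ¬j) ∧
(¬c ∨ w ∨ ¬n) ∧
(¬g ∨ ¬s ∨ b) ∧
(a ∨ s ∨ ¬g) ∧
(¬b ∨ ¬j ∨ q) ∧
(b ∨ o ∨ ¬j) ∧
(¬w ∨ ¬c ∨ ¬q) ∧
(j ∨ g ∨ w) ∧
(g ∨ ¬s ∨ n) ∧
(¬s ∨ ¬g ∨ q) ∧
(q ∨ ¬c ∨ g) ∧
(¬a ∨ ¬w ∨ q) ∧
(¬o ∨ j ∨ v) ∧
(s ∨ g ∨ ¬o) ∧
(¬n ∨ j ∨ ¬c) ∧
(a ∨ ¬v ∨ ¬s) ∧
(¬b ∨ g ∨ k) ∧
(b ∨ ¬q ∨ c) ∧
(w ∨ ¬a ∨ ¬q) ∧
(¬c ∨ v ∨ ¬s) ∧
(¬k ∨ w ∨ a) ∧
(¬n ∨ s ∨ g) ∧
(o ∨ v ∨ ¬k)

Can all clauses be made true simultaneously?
No

No, the formula is not satisfiable.

No assignment of truth values to the variables can make all 60 clauses true simultaneously.

The formula is UNSAT (unsatisfiable).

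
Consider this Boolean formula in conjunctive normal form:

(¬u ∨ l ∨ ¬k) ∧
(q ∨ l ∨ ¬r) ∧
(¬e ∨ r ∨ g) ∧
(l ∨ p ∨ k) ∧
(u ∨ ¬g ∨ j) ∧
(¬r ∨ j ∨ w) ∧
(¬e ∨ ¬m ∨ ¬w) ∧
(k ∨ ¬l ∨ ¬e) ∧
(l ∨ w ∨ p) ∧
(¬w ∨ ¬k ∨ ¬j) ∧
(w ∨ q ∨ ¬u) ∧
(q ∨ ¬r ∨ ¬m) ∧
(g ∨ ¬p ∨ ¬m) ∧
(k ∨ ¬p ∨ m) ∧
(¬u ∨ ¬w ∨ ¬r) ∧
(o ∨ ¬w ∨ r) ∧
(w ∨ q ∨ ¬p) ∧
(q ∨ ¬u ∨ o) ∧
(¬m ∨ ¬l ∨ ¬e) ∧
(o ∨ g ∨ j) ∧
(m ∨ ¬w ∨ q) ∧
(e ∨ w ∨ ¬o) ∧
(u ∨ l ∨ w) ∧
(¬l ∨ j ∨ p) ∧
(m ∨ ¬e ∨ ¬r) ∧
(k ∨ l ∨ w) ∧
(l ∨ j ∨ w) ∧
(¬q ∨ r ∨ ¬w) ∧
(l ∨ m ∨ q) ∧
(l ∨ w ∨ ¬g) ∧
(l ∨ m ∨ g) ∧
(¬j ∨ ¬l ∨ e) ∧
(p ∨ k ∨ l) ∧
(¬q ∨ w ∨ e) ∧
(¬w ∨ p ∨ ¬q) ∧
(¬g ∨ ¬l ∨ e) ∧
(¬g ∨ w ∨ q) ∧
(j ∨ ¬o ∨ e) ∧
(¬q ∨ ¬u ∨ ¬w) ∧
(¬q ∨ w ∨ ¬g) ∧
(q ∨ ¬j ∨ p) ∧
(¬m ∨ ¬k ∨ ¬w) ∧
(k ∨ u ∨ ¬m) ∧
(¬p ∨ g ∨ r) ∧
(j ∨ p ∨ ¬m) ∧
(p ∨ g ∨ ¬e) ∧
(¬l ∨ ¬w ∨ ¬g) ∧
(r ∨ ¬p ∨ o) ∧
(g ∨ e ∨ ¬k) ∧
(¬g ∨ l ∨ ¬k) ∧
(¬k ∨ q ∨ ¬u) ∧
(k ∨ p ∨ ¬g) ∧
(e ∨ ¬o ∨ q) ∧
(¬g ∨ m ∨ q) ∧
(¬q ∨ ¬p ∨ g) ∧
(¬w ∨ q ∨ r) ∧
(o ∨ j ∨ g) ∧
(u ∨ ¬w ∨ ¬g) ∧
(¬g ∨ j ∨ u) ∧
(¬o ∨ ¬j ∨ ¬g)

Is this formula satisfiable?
No

No, the formula is not satisfiable.

No assignment of truth values to the variables can make all 60 clauses true simultaneously.

The formula is UNSAT (unsatisfiable).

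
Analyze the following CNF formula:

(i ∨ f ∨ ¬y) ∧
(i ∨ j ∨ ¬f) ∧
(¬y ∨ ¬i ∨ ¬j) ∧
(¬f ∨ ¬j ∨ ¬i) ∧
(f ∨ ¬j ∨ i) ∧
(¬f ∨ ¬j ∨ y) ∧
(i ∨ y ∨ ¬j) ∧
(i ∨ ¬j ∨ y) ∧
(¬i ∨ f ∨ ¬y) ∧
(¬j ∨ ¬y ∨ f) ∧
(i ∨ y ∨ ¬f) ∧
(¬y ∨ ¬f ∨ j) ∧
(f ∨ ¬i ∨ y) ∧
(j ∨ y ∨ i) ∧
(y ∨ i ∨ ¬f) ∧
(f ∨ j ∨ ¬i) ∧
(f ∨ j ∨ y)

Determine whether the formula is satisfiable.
Yes

Yes, the formula is satisfiable.

One satisfying assignment is: j=False, i=True, y=False, f=True

Verification: With this assignment, all 17 clauses evaluate to true.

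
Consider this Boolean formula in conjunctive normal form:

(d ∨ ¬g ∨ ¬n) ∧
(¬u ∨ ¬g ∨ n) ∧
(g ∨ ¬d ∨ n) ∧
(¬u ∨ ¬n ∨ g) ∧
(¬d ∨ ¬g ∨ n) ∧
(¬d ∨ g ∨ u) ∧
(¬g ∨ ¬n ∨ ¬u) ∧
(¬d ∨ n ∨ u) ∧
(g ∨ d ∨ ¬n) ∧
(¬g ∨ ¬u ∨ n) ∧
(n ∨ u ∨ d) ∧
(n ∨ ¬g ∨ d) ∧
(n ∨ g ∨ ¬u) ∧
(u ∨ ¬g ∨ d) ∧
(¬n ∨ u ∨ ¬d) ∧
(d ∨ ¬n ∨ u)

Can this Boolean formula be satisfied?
No

No, the formula is not satisfiable.

No assignment of truth values to the variables can make all 16 clauses true simultaneously.

The formula is UNSAT (unsatisfiable).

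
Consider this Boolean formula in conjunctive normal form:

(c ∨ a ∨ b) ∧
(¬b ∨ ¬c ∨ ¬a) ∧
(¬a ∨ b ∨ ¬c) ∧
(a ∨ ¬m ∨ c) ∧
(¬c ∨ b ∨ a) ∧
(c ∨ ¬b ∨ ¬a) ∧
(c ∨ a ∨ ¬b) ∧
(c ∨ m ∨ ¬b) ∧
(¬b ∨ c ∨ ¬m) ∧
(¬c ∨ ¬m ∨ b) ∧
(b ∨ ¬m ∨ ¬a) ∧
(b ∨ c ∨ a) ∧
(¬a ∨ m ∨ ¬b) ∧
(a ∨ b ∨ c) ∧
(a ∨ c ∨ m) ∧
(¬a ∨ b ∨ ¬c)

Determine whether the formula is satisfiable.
Yes

Yes, the formula is satisfiable.

One satisfying assignment is: m=False, c=True, a=False, b=True

Verification: With this assignment, all 16 clauses evaluate to true.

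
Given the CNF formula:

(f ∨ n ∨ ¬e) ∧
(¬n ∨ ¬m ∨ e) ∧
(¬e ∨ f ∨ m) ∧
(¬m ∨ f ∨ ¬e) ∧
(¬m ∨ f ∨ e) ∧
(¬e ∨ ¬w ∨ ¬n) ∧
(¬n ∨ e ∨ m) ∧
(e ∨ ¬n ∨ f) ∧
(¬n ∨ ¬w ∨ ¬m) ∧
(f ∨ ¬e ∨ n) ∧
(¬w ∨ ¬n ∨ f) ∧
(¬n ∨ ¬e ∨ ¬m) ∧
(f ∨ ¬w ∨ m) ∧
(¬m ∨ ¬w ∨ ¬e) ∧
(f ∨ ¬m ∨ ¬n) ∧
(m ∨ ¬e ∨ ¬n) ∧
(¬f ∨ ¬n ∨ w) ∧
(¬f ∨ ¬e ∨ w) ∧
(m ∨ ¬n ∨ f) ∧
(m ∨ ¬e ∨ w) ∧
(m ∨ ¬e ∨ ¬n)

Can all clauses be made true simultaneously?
Yes

Yes, the formula is satisfiable.

One satisfying assignment is: w=False, e=False, m=False, n=False, f=False

Verification: With this assignment, all 21 clauses evaluate to true.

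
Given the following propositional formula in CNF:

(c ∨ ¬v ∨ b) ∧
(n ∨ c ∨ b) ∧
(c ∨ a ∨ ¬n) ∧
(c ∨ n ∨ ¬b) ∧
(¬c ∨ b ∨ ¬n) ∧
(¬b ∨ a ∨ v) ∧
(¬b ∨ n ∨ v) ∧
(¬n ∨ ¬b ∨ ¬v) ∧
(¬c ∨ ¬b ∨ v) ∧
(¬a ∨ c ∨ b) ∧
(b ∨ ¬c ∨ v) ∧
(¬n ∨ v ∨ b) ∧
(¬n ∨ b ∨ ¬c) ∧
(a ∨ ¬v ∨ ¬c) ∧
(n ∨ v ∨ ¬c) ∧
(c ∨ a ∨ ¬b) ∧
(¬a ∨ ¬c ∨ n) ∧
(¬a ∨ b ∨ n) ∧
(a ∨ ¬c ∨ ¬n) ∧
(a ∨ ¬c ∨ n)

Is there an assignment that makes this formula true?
Yes

Yes, the formula is satisfiable.

One satisfying assignment is: n=True, b=True, a=True, c=False, v=False

Verification: With this assignment, all 20 clauses evaluate to true.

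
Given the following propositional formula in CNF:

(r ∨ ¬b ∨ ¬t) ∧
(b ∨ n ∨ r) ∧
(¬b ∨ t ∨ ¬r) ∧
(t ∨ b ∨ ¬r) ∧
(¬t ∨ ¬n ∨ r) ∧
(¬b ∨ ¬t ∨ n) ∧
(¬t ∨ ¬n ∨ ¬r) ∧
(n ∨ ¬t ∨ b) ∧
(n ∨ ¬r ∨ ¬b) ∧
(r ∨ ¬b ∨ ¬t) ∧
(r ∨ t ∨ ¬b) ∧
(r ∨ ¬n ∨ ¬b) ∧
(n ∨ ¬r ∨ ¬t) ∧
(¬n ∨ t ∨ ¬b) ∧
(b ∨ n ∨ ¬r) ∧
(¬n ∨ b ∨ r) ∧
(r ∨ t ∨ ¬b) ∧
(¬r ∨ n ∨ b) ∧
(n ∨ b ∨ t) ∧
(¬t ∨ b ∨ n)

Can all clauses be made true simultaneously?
No

No, the formula is not satisfiable.

No assignment of truth values to the variables can make all 20 clauses true simultaneously.

The formula is UNSAT (unsatisfiable).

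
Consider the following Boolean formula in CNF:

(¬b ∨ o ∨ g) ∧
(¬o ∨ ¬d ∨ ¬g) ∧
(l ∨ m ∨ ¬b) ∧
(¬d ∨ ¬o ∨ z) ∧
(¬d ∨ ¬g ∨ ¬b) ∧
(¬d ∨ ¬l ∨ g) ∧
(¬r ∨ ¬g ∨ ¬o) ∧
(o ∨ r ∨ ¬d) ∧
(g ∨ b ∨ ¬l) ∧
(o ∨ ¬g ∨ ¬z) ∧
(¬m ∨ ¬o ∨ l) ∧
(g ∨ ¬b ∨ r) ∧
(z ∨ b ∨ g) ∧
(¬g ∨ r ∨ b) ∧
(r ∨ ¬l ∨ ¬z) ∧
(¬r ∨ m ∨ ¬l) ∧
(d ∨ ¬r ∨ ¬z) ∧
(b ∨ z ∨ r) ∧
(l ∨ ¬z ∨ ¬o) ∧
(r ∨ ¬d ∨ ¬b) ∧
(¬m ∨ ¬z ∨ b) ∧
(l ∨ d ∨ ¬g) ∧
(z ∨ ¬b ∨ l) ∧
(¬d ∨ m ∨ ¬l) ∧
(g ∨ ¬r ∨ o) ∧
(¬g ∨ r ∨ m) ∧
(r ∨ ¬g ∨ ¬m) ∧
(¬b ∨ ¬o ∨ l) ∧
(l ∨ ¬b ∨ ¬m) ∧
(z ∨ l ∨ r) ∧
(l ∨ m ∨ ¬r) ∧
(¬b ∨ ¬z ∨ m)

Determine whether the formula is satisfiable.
Yes

Yes, the formula is satisfiable.

One satisfying assignment is: z=True, m=False, o=False, b=False, l=False, d=False, g=False, r=False

Verification: With this assignment, all 32 clauses evaluate to true.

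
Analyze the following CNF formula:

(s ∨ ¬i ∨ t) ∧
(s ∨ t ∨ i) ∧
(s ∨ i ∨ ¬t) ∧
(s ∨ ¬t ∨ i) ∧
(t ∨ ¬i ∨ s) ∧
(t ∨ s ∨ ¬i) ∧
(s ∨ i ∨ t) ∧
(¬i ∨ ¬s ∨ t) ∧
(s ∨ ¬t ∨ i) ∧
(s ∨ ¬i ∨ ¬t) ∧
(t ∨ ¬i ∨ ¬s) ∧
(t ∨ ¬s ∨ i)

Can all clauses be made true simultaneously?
Yes

Yes, the formula is satisfiable.

One satisfying assignment is: i=True, s=True, t=True

Verification: With this assignment, all 12 clauses evaluate to true.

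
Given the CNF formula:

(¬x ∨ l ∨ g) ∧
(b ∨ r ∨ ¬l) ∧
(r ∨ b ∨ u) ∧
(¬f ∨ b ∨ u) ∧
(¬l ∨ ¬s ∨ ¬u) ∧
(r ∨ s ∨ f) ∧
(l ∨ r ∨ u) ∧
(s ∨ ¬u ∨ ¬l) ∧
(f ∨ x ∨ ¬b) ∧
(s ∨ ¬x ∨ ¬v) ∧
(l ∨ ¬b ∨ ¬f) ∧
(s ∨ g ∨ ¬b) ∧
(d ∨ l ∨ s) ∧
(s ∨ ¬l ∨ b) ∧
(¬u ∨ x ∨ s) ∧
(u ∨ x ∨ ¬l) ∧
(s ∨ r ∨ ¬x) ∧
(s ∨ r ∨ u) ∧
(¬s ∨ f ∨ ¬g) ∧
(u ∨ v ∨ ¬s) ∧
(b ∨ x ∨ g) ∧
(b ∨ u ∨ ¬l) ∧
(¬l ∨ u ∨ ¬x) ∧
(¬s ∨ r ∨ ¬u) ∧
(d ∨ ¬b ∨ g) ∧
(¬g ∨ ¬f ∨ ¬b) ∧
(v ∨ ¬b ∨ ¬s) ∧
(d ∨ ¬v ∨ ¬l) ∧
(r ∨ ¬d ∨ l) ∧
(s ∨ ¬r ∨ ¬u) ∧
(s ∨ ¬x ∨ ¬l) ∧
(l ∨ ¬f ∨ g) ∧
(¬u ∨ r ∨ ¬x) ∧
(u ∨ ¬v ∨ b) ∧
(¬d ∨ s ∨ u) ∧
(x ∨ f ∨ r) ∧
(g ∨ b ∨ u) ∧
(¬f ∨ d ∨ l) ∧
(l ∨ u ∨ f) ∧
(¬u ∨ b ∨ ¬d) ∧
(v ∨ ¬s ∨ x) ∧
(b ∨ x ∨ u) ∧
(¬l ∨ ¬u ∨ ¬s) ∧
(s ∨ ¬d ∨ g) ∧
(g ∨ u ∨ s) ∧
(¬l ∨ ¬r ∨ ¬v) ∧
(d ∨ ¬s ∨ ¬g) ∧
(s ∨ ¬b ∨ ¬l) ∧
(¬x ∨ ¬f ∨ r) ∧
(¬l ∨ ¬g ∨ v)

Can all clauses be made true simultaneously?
No

No, the formula is not satisfiable.

No assignment of truth values to the variables can make all 50 clauses true simultaneously.

The formula is UNSAT (unsatisfiable).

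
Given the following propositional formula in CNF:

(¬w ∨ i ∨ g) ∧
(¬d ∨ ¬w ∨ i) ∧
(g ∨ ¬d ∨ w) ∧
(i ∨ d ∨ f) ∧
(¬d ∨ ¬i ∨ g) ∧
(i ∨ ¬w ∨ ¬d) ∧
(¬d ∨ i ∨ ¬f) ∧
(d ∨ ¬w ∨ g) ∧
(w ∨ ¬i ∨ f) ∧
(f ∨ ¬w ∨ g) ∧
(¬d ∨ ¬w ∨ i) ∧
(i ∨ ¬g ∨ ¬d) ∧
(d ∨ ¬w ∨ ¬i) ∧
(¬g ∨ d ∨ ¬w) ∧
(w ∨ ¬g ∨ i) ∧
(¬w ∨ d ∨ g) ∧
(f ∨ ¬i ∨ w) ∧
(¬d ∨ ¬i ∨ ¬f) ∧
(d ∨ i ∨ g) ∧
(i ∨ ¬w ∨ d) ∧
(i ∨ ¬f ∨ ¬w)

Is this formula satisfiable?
Yes

Yes, the formula is satisfiable.

One satisfying assignment is: d=True, g=True, w=True, i=True, f=False

Verification: With this assignment, all 21 clauses evaluate to true.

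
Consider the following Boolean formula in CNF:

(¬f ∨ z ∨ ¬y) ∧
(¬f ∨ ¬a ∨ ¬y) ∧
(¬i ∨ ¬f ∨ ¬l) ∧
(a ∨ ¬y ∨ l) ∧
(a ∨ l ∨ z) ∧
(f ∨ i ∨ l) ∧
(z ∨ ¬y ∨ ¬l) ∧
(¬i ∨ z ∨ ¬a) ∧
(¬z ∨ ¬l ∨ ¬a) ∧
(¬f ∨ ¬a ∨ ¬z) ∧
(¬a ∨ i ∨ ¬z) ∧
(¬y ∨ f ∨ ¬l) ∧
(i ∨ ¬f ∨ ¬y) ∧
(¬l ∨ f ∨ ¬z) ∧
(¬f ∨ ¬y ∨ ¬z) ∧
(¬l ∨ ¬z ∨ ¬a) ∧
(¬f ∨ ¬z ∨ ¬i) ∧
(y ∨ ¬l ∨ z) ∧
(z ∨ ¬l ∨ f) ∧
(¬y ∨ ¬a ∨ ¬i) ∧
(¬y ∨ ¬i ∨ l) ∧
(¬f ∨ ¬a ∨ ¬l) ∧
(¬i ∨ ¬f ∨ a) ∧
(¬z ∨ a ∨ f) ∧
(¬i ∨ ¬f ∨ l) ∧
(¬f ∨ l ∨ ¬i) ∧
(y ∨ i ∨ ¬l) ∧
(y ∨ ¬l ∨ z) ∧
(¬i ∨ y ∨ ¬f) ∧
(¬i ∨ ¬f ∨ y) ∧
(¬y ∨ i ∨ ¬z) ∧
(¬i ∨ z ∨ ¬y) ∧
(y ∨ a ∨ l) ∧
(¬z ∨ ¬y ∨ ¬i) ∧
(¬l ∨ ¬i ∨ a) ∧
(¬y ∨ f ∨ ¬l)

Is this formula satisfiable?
Yes

Yes, the formula is satisfiable.

One satisfying assignment is: l=False, f=True, z=False, a=True, i=False, y=False

Verification: With this assignment, all 36 clauses evaluate to true.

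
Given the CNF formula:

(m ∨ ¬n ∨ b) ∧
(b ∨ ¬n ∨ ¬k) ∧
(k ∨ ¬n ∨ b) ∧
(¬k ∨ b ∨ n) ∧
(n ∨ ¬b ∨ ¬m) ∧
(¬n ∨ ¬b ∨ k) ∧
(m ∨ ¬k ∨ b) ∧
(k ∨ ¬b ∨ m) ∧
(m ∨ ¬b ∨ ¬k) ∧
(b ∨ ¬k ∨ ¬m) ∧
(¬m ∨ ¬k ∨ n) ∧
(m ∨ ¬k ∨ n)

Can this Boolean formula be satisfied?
Yes

Yes, the formula is satisfiable.

One satisfying assignment is: m=False, n=False, b=False, k=False

Verification: With this assignment, all 12 clauses evaluate to true.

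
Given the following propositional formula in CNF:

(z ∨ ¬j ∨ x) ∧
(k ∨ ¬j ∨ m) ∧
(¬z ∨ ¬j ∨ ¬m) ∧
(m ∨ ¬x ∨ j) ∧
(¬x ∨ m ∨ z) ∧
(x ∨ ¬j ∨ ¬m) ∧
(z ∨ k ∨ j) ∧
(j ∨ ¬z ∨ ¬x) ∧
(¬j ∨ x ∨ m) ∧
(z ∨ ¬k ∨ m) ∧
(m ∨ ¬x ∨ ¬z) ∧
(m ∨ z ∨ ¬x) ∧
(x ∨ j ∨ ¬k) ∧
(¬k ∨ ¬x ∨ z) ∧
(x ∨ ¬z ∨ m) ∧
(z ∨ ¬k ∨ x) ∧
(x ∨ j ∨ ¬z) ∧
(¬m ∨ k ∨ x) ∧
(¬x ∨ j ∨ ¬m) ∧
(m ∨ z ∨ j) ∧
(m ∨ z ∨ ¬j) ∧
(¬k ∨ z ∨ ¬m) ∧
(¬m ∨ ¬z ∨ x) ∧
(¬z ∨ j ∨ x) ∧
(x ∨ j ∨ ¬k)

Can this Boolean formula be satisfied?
Yes

Yes, the formula is satisfiable.

One satisfying assignment is: x=True, k=False, j=True, z=False, m=True

Verification: With this assignment, all 25 clauses evaluate to true.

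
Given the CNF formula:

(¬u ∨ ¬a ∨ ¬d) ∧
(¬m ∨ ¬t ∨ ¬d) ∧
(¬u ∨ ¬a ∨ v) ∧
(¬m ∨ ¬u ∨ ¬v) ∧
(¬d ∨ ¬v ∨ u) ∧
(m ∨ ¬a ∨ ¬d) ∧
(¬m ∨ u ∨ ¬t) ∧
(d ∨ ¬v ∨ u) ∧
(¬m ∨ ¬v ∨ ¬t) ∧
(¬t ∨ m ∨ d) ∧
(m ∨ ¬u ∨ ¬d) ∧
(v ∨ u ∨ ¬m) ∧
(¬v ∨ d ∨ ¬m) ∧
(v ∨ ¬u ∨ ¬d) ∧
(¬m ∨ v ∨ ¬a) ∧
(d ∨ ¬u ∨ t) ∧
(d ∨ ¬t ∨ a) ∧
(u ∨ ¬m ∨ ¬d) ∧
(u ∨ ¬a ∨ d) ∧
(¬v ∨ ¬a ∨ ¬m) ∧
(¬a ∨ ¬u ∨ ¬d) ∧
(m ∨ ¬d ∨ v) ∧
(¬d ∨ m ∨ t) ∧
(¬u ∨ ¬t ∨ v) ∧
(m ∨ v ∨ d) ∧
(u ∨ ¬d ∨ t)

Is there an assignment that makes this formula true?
No

No, the formula is not satisfiable.

No assignment of truth values to the variables can make all 26 clauses true simultaneously.

The formula is UNSAT (unsatisfiable).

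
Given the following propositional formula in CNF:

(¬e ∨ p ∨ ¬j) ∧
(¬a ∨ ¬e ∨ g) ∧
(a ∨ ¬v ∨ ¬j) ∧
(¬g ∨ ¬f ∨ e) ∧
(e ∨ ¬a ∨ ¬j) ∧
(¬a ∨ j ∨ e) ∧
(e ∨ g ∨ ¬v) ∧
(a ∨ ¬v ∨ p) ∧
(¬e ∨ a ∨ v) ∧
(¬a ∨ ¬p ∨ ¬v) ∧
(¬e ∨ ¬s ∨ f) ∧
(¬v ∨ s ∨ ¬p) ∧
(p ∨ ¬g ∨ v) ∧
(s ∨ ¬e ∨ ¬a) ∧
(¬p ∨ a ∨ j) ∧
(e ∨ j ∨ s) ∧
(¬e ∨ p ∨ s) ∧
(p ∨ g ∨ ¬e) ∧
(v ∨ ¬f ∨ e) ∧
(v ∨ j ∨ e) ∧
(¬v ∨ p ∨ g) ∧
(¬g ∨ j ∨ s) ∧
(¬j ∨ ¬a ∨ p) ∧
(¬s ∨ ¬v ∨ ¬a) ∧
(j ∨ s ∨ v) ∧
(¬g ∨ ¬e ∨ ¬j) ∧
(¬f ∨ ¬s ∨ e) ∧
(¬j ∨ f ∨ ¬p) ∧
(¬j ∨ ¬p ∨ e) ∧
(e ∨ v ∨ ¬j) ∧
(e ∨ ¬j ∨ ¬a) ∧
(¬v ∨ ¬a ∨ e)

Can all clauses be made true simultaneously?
Yes

Yes, the formula is satisfiable.

One satisfying assignment is: f=True, g=True, e=True, a=True, p=True, s=True, v=False, j=False

Verification: With this assignment, all 32 clauses evaluate to true.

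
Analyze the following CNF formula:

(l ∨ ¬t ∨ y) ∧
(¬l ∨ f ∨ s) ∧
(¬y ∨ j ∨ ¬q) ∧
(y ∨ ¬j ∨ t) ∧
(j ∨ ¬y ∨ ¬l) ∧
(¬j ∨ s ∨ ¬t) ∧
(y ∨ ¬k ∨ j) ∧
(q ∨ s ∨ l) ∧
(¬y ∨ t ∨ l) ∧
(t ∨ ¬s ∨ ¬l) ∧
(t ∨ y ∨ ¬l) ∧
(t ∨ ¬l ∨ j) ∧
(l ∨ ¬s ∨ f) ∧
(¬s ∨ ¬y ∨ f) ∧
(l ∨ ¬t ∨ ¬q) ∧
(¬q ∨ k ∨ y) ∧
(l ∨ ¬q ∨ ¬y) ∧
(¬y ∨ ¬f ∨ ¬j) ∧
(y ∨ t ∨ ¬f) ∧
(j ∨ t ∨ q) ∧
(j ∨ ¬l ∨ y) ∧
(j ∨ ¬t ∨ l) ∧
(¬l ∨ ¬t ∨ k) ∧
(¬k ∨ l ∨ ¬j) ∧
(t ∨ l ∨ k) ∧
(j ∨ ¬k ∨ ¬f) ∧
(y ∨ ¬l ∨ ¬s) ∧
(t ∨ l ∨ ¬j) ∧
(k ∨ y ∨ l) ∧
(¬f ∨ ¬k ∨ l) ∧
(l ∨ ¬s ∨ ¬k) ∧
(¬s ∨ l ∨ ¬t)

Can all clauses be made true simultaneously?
No

No, the formula is not satisfiable.

No assignment of truth values to the variables can make all 32 clauses true simultaneously.

The formula is UNSAT (unsatisfiable).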